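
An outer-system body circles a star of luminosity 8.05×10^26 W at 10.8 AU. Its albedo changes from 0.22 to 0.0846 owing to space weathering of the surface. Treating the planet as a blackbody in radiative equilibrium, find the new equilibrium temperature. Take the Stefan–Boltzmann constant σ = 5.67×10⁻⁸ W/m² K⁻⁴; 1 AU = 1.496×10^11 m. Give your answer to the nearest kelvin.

Orbital distance: d = 10.8 AU = 1.616×10^12 m.
Flux at the orbit: S = L/(4πd²) = 8.05×10^26/(4π·(1.62×10^12)²) = 24.54 W/m².
New equilibrium: T₂ = [(1−0.0846)·24.54/(4σ)]^(1/4) = 99.76 K.

100 K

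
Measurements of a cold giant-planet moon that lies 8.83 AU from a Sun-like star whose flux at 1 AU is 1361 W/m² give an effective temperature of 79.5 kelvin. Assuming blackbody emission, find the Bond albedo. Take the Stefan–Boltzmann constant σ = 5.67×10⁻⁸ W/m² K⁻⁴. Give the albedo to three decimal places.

0.481

Flux at the orbit: S = 1361/(8.83)² = 17.46 W/m².
Rearranging the radiative balance, α = 1 − 4σT⁴/S.
σT⁴ = 2.265 W/m², so 4σT⁴ = 9.060 W/m².
1−α = 9.060/17.46 = 0.5190, so α = 0.4810.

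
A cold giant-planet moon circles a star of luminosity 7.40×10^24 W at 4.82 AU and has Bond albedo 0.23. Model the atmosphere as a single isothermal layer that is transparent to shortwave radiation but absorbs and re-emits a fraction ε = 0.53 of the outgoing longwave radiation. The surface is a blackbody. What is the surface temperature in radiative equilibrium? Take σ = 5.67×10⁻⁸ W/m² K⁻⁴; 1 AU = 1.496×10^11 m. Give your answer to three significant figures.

47.8 kelvin

Orbital distance: d = 4.82 AU = 7.211×10^11 m.
Spreading L over a sphere of radius d: S = 7.40×10^24/(4π·7.21×10^11²) = 1.133 W/m².
Effective emission temperature (TOA balance): σT_e⁴ = S(1−α)/4 = 0.2180 W/m² → T_e = 44.28 K.
Surface balance with a leaky layer gives σT_s⁴ = σT_e⁴·2/(2−ε), so T_s = T_e·[2/(2−0.53)]^(1/4) = 47.83 K.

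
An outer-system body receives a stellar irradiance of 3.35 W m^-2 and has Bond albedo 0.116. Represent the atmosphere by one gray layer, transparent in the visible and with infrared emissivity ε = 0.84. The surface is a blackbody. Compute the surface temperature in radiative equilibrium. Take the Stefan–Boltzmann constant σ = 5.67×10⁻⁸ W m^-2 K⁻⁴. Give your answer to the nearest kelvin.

69 kelvin

The planet radiates to space at T_e = [S(1−α)/(4σ)]^(1/4) = 60.11 K.
The surface balance (absorbed SW + ε·downward IR = σT_s⁴) with T_a⁴ = T_s⁴/2 reduces to T_s = T_e·[2/(2−ε)]^¼ = 68.88 K.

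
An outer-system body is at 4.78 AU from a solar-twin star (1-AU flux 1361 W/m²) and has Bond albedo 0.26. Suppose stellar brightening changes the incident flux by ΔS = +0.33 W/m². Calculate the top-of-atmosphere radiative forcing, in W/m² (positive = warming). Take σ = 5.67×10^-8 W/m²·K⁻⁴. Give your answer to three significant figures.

0.0611 W/m²

Flux at the orbit: S = 1361/(4.78)² = 59.57 W/m².
TOA radiative forcing: ΔF = (1−α)ΔS/4 = 0.74·(+0.33)/4 = 0.06105 W/m².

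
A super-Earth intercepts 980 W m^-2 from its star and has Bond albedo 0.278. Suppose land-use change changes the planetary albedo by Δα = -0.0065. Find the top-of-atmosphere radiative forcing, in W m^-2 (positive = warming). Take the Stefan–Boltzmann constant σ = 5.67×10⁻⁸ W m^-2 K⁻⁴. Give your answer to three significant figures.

TOA radiative forcing: ΔF = −S·Δα/4 = −980.0·(-0.0065)/4 = 1.593 W m^-2.

1.59 W m^-2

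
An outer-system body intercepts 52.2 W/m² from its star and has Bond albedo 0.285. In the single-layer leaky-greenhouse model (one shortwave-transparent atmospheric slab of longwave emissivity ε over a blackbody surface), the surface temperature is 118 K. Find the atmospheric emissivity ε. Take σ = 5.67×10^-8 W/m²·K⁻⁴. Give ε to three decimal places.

Effective temperature: T_e = [S(1−α)/(4σ)]^(1/4) = 113.3 K.
Inverting T_s⁴ = 2T_e⁴/(2−ε): (T_e/T_s)⁴ = 0.8488, so ε = 2(1 − 0.8488) = 0.3024.

0.302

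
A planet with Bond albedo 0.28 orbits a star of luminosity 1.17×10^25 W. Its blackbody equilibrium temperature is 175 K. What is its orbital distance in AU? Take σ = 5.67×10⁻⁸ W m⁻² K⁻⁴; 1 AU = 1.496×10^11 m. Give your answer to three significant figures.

0.375 AU

Energy balance gives S = 4σT⁴/(1−α) = 295.4 W m⁻².
From L = 4πd²S, d = √(1.17×10^25/(4π·295.4)) = 5.614×10^10 m = 0.3753 AU.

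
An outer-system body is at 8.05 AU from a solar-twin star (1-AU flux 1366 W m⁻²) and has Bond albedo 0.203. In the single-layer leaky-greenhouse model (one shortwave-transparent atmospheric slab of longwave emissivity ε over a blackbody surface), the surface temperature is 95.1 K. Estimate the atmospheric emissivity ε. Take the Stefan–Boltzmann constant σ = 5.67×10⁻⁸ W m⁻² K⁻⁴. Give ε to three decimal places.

Irradiance scales as 1/d², so S = 1366 W m⁻² × (1/8.05)² = 21.08 W m⁻².
Effective temperature: T_e = [S(1−α)/(4σ)]^(1/4) = 92.77 K.
Inverting T_s⁴ = 2T_e⁴/(2−ε): (T_e/T_s)⁴ = 0.9056, so ε = 2(1 − 0.9056) = 0.1887.

0.189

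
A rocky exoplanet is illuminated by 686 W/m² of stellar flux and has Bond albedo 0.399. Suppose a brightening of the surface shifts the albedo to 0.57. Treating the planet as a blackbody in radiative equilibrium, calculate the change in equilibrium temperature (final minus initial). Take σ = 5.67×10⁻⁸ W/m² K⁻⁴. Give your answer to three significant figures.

-16.6 K

Before: T₁ = [686.0·0.601/(4σ)]^(1/4) = 206.5 K.
Final:   T₂ = [S(1−0.57)/(4σ)]^(1/4) = 189.9 K.
Change: 189.9 − 206.5 = -16.58 K.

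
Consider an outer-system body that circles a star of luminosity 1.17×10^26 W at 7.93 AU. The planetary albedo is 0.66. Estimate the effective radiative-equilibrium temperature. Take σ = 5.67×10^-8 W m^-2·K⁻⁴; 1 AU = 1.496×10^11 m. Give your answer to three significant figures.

Orbital distance: d = 7.93 AU = 1.186×10^12 m.
S = L/(4πd²) = 6.616 W m^-2.
Averaging over the sphere, the absorbed flux is S(1−α)/4 = 0.5623 W m^-2.
Balancing against σT⁴: T = (0.5623/5.67×10⁻⁸)^(1/4) = 56.12 K.

56.1 K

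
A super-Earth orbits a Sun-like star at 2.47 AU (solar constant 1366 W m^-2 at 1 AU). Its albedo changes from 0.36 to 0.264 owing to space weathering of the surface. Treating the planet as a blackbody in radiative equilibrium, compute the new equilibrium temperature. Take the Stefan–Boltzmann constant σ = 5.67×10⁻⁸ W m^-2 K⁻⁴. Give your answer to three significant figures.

164 kelvin

Irradiance scales as 1/d², so S = 1366 W m^-2 × (1/2.47)² = 223.9 W m^-2.
T₂ = [S(1−α₂)/(4σ)]^(1/4) = [223.9·0.736/(4σ)]^(1/4) = 164.2 K.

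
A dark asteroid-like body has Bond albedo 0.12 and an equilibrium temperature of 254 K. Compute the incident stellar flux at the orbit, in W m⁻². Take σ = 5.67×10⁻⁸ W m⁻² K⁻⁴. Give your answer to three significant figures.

1070 W m⁻²

Invert the energy balance for S: S = 4σT⁴/(1−α).
The emitted flux is σT⁴ = 236.0 W m⁻².
So S = 4×236.0/(1−0.12) = 1073 W m⁻².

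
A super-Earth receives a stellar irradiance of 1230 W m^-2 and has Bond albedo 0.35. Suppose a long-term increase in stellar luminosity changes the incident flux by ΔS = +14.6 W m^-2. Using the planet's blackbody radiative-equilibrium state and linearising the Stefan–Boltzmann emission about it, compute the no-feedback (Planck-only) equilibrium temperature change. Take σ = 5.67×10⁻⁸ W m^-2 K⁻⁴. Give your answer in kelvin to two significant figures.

0.72 K

Unperturbed T_e = [1230·(1−0.35)/(4σ)]^¼ = 243.7 K.
Only a fraction (1−α) is absorbed and it's spread over 4πR², so ΔF = (1−α)ΔS/4 = 2.373 W m^-2.
Linearising σT⁴ gives d(σT⁴)/dT = 4σT_e³ = 3.281 W m^-2 per K.
Hence the no-feedback warming is ΔF/(4σT_e³) = 0.723 K.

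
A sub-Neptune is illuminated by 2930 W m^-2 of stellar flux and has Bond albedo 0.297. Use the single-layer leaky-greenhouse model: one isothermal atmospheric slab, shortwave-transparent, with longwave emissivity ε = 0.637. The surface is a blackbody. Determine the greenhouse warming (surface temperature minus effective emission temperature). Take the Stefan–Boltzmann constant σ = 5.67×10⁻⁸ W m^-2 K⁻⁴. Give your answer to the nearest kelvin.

At the top of the atmosphere, σT_e⁴ = S(1−α)/4 = 514.9 W m^-2, giving T_e = 308.7 K.
For a single slab of emissivity ε, T_s⁴ = 2T_e⁴/(2−ε); thus T_s = 308.7·(1.467)^(1/4) = 339.8 K.
The atmosphere warms the surface by 31.06 K.

31 kelvin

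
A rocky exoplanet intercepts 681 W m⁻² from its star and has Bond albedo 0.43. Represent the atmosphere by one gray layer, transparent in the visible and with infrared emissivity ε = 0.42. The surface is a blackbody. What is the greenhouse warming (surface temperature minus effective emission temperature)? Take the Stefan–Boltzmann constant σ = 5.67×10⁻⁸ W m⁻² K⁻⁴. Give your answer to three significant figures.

12.3 K

The planet radiates to space at T_e = [S(1−α)/(4σ)]^(1/4) = 203.4 K.
For a single slab of emissivity ε, T_s⁴ = 2T_e⁴/(2−ε); thus T_s = 203.4·(1.266)^(1/4) = 215.7 K.
The atmosphere warms the surface by 12.35 K.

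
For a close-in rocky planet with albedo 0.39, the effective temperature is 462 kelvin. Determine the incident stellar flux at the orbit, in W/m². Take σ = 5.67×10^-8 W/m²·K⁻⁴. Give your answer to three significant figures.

16900 W/m²

From S(1−α)/4 = σT⁴: S = 4σT⁴/(1−α).
σT⁴ = 5.67×10⁻⁸·(462)⁴ = 2583 W/m².
So S = 4×2583/(1−0.39) = 16940 W/m².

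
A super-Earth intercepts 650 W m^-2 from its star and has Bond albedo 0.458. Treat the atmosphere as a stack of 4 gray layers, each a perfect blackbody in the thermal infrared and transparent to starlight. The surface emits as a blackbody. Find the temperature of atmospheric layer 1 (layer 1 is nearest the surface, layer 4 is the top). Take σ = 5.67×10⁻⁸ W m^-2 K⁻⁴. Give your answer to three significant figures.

281 K

OLR = S(1−α)/4 = 88.08 W m^-2; the top layer radiates at T_e = 198.5 K.
The net upward flux σT_e⁴ is constant between every pair of levels, so T_k⁴ = (N+1−k)T_e⁴.
T_1 = (4)^(1/4)·198.5 = 280.8 K.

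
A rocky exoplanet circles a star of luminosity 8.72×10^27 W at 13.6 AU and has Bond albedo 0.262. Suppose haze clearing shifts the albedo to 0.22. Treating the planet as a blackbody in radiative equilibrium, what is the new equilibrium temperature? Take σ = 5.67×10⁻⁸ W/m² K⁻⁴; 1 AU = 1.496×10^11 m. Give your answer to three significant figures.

d = 13.6 × 1.496×10^11 m = 2.035×10^12 m.
Flux at the orbit: S = L/(4πd²) = 8.72×10^27/(4π·(2.03×10^12)²) = 167.6 W/m².
New equilibrium: T₂ = [(1−0.22)·167.6/(4σ)]^(1/4) = 155.0 K.

155 K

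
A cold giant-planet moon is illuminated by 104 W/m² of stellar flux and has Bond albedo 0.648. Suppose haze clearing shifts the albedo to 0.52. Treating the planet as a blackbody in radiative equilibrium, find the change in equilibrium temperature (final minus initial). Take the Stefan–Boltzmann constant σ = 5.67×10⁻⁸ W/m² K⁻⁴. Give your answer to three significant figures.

Initial: T₁ = [S(1−0.648)/(4σ)]^(1/4) = 112.7 K.
With α = 0.52, T₂ = 121.8 K.
ΔT = T₂ − T₁ = 9.088 K.

9.09 K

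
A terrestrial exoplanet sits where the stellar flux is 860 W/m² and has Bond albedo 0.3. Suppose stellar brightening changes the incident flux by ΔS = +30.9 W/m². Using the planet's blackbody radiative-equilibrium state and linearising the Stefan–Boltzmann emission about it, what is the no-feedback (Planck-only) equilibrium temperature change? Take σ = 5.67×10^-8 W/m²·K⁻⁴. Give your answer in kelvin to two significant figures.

2.0 K

The baseline emission temperature is T_e = 227.0 K.
TOA radiative forcing: ΔF = (1−α)ΔS/4 = 0.7·(+30.9)/4 = 5.407 W/m².
The Planck feedback parameter is 4σT_e³ = 2.652 W/m²/K.
So ΔT₀ = 5.407/2.652 = 2.04 K.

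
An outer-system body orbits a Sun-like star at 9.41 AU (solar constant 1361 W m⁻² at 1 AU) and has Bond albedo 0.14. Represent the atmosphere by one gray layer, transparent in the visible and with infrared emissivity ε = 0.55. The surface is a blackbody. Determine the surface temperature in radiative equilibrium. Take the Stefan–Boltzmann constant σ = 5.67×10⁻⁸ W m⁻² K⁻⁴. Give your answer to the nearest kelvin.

Flux at the orbit: S = 1361/(9.41)² = 15.37 W m⁻².
At the top of the atmosphere, σT_e⁴ = S(1−α)/4 = 3.305 W m⁻², giving T_e = 87.37 K.
For a single slab of emissivity ε, T_s⁴ = 2T_e⁴/(2−ε); thus T_s = 87.37·(1.379)^(1/4) = 94.69 K.

95 K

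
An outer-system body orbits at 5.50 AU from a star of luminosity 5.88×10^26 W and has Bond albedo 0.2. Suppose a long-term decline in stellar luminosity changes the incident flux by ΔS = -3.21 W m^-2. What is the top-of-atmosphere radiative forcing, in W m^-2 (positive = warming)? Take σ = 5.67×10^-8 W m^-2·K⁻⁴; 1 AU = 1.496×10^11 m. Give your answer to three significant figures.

-0.642 W m^-2

Orbital distance: d = 5.50 AU = 8.228×10^11 m.
Spreading L over a sphere of radius d: S = 5.88×10^26/(4π·8.23×10^11²) = 69.12 W m^-2.
Only a fraction (1−α) is absorbed and it's spread over 4πR², so ΔF = (1−α)ΔS/4 = -0.6420 W m^-2.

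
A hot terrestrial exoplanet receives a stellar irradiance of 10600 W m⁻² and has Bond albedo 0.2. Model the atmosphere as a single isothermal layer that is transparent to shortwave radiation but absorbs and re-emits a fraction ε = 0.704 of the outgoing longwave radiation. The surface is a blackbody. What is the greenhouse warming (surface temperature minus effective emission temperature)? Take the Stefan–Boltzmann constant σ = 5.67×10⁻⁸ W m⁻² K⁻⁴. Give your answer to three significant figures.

The planet radiates to space at T_e = [S(1−α)/(4σ)]^(1/4) = 439.7 K.
Surface balance with a leaky layer gives σT_s⁴ = σT_e⁴·2/(2−ε), so T_s = T_e·[2/(2−0.704)]^(1/4) = 490.1 K.
T_s − T_e = 490.1 − 439.7 = 50.38 K.

50.4 K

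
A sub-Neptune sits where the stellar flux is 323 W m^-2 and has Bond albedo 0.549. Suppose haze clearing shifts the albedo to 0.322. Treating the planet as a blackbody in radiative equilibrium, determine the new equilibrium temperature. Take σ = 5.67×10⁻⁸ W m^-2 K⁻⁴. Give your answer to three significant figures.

New equilibrium: T₂ = [(1−0.322)·323.0/(4σ)]^(1/4) = 176.3 K.

176 K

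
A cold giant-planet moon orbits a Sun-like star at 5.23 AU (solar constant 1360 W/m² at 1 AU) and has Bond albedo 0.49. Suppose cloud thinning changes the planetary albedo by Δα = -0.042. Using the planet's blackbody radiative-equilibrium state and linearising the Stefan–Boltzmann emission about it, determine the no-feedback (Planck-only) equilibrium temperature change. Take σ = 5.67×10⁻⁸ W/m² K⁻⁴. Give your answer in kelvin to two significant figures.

2.1 K

By the inverse-square law, S = 1360/5.23² = 49.72 W/m².
The baseline emission temperature is T_e = 102.8 K.
The change in absorbed flux is Δ[S(1−α)/4] = −SΔα/4 = 0.5221 W/m².
Linearising σT⁴ gives d(σT⁴)/dT = 4σT_e³ = 0.2466 W/m² per K.
So ΔT₀ = 0.5221/0.2466 = 2.12 K.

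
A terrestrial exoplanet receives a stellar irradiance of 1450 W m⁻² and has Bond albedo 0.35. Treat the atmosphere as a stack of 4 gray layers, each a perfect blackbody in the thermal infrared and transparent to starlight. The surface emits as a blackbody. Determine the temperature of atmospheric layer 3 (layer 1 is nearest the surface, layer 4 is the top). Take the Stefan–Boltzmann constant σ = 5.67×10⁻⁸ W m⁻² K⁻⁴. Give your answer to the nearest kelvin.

The effective emission temperature is T_e = [S(1−α)/(4σ)]^¼ = 253.9 K.
Each opaque layer satisfies 2T_j⁴ = T_{j−1}⁴ + T_{j+1}⁴, giving T_k⁴ = (N+1−k)T_e⁴.
T_3 = (2)^(1/4)·253.9 = 301.9 K.

302 kelvin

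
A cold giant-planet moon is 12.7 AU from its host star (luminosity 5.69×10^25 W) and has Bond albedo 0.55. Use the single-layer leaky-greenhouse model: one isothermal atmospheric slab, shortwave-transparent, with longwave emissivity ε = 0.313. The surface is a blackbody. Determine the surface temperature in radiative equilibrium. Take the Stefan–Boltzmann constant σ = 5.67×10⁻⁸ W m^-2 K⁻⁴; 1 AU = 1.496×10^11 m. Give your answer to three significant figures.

d = 12.7 × 1.496×10^11 m = 1.900×10^12 m.
Spreading L over a sphere of radius d: S = 5.69×10^25/(4π·1.90×10^12²) = 1.254 W m^-2.
The planet radiates to space at T_e = [S(1−α)/(4σ)]^(1/4) = 39.72 K.
For a single slab of emissivity ε, T_s⁴ = 2T_e⁴/(2−ε); thus T_s = 39.72·(1.186)^(1/4) = 41.45 K.

41.4 K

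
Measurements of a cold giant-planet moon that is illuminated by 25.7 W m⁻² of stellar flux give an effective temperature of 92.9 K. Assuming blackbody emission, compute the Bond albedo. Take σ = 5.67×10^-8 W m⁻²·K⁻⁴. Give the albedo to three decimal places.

Rearranging the radiative balance, α = 1 − 4σT⁴/S.
4σT⁴ = 4·5.67×10⁻⁸·(92.9)⁴ = 16.89 W m⁻².
1−α = 16.89/25.70 = 0.6573, so α = 0.3427.

0.343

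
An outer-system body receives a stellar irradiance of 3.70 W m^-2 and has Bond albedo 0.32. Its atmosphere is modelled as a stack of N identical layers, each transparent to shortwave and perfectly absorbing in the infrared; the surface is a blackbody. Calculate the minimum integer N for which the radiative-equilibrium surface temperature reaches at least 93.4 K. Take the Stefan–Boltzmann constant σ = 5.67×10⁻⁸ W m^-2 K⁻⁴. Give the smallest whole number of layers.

6

The effective emission temperature is T_e = [S(1−α)/(4σ)]^¼ = 57.71 K.
Need (N+1)T_e⁴ ≥ T_s⁴, i.e. N+1 ≥ (93.4/57.71)⁴ = 6.860.
So N ≥ 5.860; the smallest integer is N = 6.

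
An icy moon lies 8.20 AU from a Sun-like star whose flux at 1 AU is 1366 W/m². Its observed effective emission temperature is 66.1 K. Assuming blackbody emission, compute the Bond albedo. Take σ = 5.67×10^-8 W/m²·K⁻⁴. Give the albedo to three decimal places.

Irradiance scales as 1/d², so S = 1366 W/m² × (1/8.20)² = 20.32 W/m².
Rearranging the radiative balance, α = 1 − 4σT⁴/S.
σT⁴ = 1.082 W/m², so 4σT⁴ = 4.330 W/m².
1−α = 4.330/20.32 = 0.2131, so α = 0.7869.

0.787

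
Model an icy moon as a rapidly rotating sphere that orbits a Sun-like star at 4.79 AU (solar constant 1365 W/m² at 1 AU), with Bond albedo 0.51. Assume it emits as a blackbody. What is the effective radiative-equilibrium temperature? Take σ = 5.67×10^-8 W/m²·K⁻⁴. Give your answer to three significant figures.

Irradiance scales as 1/d², so S = 1365 W/m² × (1/4.79)² = 59.49 W/m².
Averaging over the sphere, the absorbed flux is S(1−α)/4 = 7.288 W/m².
Set σT⁴ = 7.288 → T = (7.288/σ)^(1/4) = 106.5 K.

106 K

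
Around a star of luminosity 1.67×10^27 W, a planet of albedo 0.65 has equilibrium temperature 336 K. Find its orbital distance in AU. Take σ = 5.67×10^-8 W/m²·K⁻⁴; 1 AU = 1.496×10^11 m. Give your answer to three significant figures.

Energy balance gives S = 4σT⁴/(1−α) = 8259 W/m².
Then d = [L/(4πS)]^(1/2) = 1.268×10^11 m, i.e. 0.8479 AU.

0.848 AU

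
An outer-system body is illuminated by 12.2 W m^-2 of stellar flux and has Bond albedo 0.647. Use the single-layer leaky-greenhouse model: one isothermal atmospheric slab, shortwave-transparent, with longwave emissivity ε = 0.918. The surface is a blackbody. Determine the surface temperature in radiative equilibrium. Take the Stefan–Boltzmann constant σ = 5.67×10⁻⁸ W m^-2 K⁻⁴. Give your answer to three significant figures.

At the top of the atmosphere, σT_e⁴ = S(1−α)/4 = 1.077 W m^-2, giving T_e = 66.01 K.
Surface balance with a leaky layer gives σT_s⁴ = σT_e⁴·2/(2−ε), so T_s = T_e·[2/(2−0.918)]^(1/4) = 76.97 K.

77.0 K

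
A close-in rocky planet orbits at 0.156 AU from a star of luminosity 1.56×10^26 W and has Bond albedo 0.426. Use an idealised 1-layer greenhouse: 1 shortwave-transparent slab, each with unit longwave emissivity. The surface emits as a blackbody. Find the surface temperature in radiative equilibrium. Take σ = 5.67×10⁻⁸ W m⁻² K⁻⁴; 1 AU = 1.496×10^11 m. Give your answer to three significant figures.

Orbital distance: d = 0.156 AU = 2.334×10^10 m.
S = L/(4πd²) = 22790 W m⁻².
OLR = S(1−α)/4 = 3271 W m⁻²; the top layer radiates at T_e = 490.1 K.
With N = 1 opaque layers, T_s = (N+1)^(1/4)·T_e = 2^(1/4)·490.1 = 582.8 K.

583 K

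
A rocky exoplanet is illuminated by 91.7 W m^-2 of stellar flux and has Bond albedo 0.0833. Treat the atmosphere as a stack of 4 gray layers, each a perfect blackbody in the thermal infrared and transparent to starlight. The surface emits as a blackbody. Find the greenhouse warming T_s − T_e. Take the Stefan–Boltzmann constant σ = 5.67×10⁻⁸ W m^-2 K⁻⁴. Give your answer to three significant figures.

The effective emission temperature is T_e = [S(1−α)/(4σ)]^¼ = 138.8 K.
Surface: T_s = (5)^¼·T_e = 207.5 K.
So the greenhouse effect raises the surface by 207.5 − 138.8 = 68.73 K.

68.7 K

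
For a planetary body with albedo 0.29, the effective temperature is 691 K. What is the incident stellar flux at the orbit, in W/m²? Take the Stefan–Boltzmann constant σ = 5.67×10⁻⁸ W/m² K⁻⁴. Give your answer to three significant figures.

72800 W/m²

From S(1−α)/4 = σT⁴: S = 4σT⁴/(1−α).
σT⁴ = 5.67×10⁻⁸·(691)⁴ = 12930 W/m².
S = 4·12930/0.71 = 72830 W/m².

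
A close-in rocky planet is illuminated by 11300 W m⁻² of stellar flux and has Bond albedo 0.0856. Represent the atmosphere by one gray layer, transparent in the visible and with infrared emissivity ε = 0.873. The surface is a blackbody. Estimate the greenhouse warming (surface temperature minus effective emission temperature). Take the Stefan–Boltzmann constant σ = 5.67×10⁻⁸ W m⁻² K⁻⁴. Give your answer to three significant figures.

Effective emission temperature (TOA balance): σT_e⁴ = S(1−α)/4 = 2583 W m⁻² → T_e = 462.0 K.
Surface balance with a leaky layer gives σT_s⁴ = σT_e⁴·2/(2−ε), so T_s = T_e·[2/(2−0.873)]^(1/4) = 533.2 K.
T_s − T_e = 533.2 − 462.0 = 71.23 K.

71.2 K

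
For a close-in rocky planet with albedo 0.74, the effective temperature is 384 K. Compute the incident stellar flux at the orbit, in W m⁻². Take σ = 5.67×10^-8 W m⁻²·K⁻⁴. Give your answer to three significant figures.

19000 W m⁻²

From S(1−α)/4 = σT⁴: S = 4σT⁴/(1−α).
The emitted flux is σT⁴ = 1233 W m⁻².
S = 4·1233/0.26 = 18970 W m⁻².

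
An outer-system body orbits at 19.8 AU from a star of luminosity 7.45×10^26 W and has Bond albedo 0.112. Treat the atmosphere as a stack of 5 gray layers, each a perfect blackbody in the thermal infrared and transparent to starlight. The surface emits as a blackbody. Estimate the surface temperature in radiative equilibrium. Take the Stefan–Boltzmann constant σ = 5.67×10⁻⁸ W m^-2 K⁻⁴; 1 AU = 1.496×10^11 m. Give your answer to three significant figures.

Orbital distance: d = 19.8 AU = 2.962×10^12 m.
Flux at the orbit: S = L/(4πd²) = 7.45×10^26/(4π·(2.96×10^12)²) = 6.757 W m^-2.
The effective emission temperature is T_e = [S(1−α)/(4σ)]^¼ = 71.72 K.
With N = 5 opaque layers, T_s = (N+1)^(1/4)·T_e = 6^(1/4)·71.72 = 112.2 K.

112 kelvin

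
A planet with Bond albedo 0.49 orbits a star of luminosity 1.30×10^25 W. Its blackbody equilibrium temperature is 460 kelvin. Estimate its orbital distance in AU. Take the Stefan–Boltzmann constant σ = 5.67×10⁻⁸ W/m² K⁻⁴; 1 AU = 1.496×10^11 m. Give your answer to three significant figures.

0.0482 AU

The flux needed for this T is 4σT⁴/(1−0.49) = 19910 W/m².
S = L/(4πd²) → d = √(L/4πS) = √(1.30×10^25/(4π·19910)) = 7.208×10^9 m = 0.04818 AU.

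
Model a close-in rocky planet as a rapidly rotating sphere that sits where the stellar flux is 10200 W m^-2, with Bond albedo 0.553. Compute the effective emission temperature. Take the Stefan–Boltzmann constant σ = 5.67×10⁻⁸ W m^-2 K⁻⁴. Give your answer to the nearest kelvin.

377 K

Averaging over the sphere, the absorbed flux is S(1−α)/4 = 1140 W m^-2.
Set σT⁴ = 1140 → T = (1140/σ)^(1/4) = 376.5 K.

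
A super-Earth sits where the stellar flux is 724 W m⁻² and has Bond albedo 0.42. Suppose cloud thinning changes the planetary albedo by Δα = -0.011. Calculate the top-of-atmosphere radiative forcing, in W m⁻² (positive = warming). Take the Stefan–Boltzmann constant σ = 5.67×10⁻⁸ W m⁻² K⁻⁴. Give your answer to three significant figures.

TOA radiative forcing: ΔF = −S·Δα/4 = −724.0·(-0.011)/4 = 1.991 W m⁻².

1.99 W m⁻²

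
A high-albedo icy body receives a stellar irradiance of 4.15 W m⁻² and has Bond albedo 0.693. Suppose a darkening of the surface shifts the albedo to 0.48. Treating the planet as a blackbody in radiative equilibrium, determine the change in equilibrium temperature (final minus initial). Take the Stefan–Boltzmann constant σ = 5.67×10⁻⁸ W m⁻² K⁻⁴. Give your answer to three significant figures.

With α = 0.693, T₁ = 48.68 K.
After:  T₂ = [4.150·0.52/(4σ)]^(1/4) = 55.54 K.
ΔT = T₂ − T₁ = 6.856 K.

6.86 K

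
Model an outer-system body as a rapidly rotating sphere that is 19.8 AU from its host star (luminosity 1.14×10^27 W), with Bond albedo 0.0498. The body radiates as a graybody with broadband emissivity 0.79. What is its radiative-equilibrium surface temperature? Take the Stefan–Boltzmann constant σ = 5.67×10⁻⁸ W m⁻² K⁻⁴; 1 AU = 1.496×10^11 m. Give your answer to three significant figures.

Orbital distance: d = 19.8 AU = 2.962×10^12 m.
S = L/(4πd²) = 10.34 W m⁻².
The planet absorbs (1−α)S over its disc πR² and re-emits over 4πR², so the mean absorbed flux is (1−0.0498)·10.34/4 = 2.456 W m⁻².
Radiative balance εσT⁴ = 2.456 gives T = [2.456/(0.79·σ)]^(1/4) = 86.05 K.

86.1 K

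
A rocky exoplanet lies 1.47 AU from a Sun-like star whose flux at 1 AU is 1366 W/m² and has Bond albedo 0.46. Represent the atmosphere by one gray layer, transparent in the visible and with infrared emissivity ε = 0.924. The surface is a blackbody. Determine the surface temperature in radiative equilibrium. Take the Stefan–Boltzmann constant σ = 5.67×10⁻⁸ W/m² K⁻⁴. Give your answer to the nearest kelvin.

By the inverse-square law, S = 1366/1.47² = 632.1 W/m².
The planet radiates to space at T_e = [S(1−α)/(4σ)]^(1/4) = 197.0 K.
The surface balance (absorbed SW + ε·downward IR = σT_s⁴) with T_a⁴ = T_s⁴/2 reduces to T_s = T_e·[2/(2−ε)]^¼ = 230.0 K.

230 K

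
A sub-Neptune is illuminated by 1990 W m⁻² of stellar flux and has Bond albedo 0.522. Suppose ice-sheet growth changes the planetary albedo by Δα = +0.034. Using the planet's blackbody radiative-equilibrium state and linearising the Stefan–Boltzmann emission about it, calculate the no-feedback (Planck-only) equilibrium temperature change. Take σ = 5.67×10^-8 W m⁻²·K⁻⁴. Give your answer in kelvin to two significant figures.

-4.5 K

The baseline emission temperature is T_e = 254.5 K.
The change in absorbed flux is Δ[S(1−α)/4] = −SΔα/4 = -16.92 W m⁻².
Linearising σT⁴ gives d(σT⁴)/dT = 4σT_e³ = 3.738 W m⁻² per K.
Hence the no-feedback warming is ΔF/(4σT_e³) = -4.53 K.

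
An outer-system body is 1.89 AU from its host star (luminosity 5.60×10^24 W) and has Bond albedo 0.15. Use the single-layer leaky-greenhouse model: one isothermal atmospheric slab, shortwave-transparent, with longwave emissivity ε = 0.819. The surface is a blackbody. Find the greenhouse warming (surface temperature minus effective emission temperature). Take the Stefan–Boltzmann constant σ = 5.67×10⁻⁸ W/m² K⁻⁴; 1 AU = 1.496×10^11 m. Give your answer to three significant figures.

9.52 kelvin

Orbital distance: d = 1.89 AU = 2.827×10^11 m.
S = L/(4πd²) = 5.574 W/m².
Effective emission temperature (TOA balance): σT_e⁴ = S(1−α)/4 = 1.185 W/m² → T_e = 67.61 K.
The surface balance (absorbed SW + ε·downward IR = σT_s⁴) with T_a⁴ = T_s⁴/2 reduces to T_s = T_e·[2/(2−ε)]^¼ = 77.12 K.
Greenhouse warming: T_s − T_e = 9.516 K.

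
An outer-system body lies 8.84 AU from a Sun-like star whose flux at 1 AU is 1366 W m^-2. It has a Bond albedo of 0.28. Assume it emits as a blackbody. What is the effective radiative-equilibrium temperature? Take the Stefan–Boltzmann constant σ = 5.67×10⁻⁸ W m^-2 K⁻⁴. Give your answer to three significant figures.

Flux at the orbit: S = 1366/(8.84)² = 17.48 W m^-2.
Absorbed flux (global mean): S(1−α)/4 = 17.48·0.72/4 = 3.146 W m^-2.
Balancing against σT⁴: T = (3.146/5.67×10⁻⁸)^(1/4) = 86.31 K.

86.3 kelvin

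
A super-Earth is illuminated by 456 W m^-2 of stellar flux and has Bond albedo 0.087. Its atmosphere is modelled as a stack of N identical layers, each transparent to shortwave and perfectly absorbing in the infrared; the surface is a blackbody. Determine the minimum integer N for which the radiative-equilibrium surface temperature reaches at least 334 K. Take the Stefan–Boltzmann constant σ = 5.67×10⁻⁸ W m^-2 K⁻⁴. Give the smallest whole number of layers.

6

OLR = S(1−α)/4 = 104.1 W m^-2; the top layer radiates at T_e = 207.0 K.
Since T_s⁴ = (N+1)T_e⁴, we need N ≥ (T_s/T_e)⁴ − 1 = 5.779.
Rounding up, N = 6.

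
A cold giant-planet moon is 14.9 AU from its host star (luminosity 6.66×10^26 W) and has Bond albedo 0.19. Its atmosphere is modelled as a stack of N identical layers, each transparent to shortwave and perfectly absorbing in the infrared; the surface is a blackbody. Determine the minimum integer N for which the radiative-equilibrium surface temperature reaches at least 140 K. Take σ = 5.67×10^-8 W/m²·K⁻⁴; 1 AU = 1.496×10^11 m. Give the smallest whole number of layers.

10

d = 14.9 × 1.496×10^11 m = 2.229×10^12 m.
S = L/(4πd²) = 10.67 W/m².
The effective emission temperature is T_e = [S(1−α)/(4σ)]^¼ = 78.56 K.
T_s = (N+1)^(1/4)·T_e ≥ 140 K requires N+1 ≥ (T_s/T_e)⁴ = (140/78.56)⁴ = 10.084.
So N ≥ 9.084; the smallest integer is N = 10.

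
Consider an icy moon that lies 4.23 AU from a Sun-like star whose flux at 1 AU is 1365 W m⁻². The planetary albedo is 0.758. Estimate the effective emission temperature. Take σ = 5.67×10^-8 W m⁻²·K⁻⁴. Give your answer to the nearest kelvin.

95 K

By the inverse-square law, S = 1365/4.23² = 76.29 W m⁻².
The planet absorbs (1−α)S over its disc πR² and re-emits over 4πR², so the mean absorbed flux is (1−0.758)·76.29/4 = 4.615 W m⁻².
In equilibrium σT⁴ equals this, so T = 94.99 K.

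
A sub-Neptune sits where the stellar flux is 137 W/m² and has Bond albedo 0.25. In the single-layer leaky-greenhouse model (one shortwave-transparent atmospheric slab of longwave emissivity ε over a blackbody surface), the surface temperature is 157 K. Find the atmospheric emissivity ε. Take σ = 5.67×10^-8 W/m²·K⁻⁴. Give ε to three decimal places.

TOA balance gives T_e = 145.9 K.
T_s⁴ = T_e⁴·2/(2−ε) → ε = 2 − 2(T_e/T_s)⁴ = 2 − 2·(145.9/157)⁴ = 0.5087.

0.509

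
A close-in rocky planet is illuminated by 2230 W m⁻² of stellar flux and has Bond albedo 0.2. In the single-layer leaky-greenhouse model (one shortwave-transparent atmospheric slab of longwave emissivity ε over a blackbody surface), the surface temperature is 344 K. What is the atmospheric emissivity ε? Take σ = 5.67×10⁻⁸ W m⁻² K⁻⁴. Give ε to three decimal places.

TOA balance gives T_e = 297.8 K.
T_s⁴ = T_e⁴·2/(2−ε) → ε = 2 − 2(T_e/T_s)⁴ = 2 − 2·(297.8/344)⁴ = 0.8766.

0.877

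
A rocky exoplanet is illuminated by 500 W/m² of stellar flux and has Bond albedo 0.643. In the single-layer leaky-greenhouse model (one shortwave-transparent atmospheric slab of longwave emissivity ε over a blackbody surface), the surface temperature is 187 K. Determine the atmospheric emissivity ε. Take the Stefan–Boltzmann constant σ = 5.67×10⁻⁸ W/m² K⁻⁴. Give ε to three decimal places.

0.713

TOA balance gives T_e = 167.5 K.
Since (2−ε)/2 = (T_e/T_s)⁴ = 0.6436, ε = 0.7128.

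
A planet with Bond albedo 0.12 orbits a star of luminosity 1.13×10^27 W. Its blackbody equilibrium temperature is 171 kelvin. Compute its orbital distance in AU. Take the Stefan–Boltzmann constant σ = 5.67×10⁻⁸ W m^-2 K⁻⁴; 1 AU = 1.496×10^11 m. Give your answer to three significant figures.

Energy balance gives S = 4σT⁴/(1−α) = 220.4 W m^-2.
From L = 4πd²S, d = √(1.13×10^27/(4π·220.4)) = 6.388×10^11 m = 4.270 AU.

4.27 AU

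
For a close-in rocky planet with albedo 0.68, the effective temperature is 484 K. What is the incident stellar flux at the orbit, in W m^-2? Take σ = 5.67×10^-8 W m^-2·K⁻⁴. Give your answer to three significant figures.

Invert the energy balance for S: S = 4σT⁴/(1−α).
The emitted flux is σT⁴ = 3111 W m^-2.
So S = 4×3111/(1−0.68) = 38890 W m^-2.

38900 W m^-2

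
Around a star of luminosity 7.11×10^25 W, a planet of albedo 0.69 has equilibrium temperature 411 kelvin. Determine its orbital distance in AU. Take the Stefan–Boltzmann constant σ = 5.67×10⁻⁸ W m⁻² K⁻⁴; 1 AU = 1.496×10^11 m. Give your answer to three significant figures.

The flux needed for this T is 4σT⁴/(1−0.69) = 20880 W m⁻².
Then d = [L/(4πS)]^(1/2) = 1.646×10^10 m, i.e. 0.1100 AU.

0.110 AU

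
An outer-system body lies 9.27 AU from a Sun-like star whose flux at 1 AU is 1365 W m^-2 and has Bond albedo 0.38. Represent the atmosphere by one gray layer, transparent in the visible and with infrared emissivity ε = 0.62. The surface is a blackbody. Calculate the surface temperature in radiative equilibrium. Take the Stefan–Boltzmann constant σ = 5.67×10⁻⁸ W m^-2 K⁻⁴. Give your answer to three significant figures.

By the inverse-square law, S = 1365/9.27² = 15.88 W m^-2.
The planet radiates to space at T_e = [S(1−α)/(4σ)]^(1/4) = 81.18 K.
The surface balance (absorbed SW + ε·downward IR = σT_s⁴) with T_a⁴ = T_s⁴/2 reduces to T_s = T_e·[2/(2−ε)]^¼ = 89.07 K.

89.1 K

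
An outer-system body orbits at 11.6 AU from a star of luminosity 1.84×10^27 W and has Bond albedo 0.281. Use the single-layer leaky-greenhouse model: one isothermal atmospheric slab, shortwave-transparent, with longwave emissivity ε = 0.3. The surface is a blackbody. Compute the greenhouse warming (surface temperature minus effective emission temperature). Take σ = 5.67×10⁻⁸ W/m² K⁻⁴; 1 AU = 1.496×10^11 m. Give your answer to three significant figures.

4.62 K

Orbital distance: d = 11.6 AU = 1.735×10^12 m.
Flux at the orbit: S = L/(4πd²) = 1.84×10^27/(4π·(1.74×10^12)²) = 48.62 W/m².
The planet radiates to space at T_e = [S(1−α)/(4σ)]^(1/4) = 111.4 K.
Surface balance with a leaky layer gives σT_s⁴ = σT_e⁴·2/(2−ε), so T_s = T_e·[2/(2−0.3)]^(1/4) = 116.0 K.
T_s − T_e = 116.0 − 111.4 = 4.620 K.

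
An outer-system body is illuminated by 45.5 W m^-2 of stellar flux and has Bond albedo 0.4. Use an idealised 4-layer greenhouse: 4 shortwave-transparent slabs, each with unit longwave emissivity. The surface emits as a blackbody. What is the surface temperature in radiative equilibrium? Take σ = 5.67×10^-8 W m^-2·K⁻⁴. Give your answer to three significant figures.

157 K

The effective emission temperature is T_e = [S(1−α)/(4σ)]^¼ = 104.7 K.
With N = 4 opaque layers, T_s = (N+1)^(1/4)·T_e = 5^(1/4)·104.7 = 156.6 K.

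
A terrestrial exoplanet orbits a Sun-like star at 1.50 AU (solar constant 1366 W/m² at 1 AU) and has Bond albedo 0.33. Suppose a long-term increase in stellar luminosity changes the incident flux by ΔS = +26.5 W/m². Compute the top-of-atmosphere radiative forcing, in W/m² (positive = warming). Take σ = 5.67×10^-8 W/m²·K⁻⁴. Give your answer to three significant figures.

By the inverse-square law, S = 1366/1.50² = 607.1 W/m².
ΔF = Δ[S(1−α)]/4 = (1−0.33)·+26.5/4 = 4.439 W/m².

4.44 W/m²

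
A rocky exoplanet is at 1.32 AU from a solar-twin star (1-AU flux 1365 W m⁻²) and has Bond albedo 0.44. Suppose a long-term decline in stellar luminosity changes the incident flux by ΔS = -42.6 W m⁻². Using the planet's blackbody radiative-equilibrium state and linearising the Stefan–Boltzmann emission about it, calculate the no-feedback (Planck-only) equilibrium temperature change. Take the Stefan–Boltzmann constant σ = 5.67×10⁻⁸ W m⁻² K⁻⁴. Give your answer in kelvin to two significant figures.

Irradiance scales as 1/d², so S = 1365 W m⁻² × (1/1.32)² = 783.4 W m⁻².
Unperturbed T_e = [783.4·(1−0.44)/(4σ)]^¼ = 209.7 K.
TOA radiative forcing: ΔF = (1−α)ΔS/4 = 0.56·(-42.6)/4 = -5.964 W m⁻².
Planck response: λ_P = 4σT_e³ = 4·5.67×10⁻⁸·(209.7)³ = 2.092 W m⁻²/K.
Hence the no-feedback warming is ΔF/(4σT_e³) = -2.85 K.

-2.9 K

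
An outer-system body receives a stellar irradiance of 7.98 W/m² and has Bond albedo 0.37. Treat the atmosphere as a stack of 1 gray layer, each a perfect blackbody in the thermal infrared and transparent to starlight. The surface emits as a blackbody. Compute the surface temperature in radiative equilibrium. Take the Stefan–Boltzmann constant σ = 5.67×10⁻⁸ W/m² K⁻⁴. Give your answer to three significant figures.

81.6 K

Top-of-atmosphere balance: σT_e⁴ = S(1−α)/4 = 1.257 W/m² → T_e = 68.62 K.
With N = 1 opaque layers, T_s = (N+1)^(1/4)·T_e = 2^(1/4)·68.62 = 81.60 K.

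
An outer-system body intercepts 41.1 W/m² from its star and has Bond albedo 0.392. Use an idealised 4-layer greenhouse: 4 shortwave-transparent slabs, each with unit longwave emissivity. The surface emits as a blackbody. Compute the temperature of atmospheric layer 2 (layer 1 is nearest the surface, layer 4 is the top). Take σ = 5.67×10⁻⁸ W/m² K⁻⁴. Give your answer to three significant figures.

135 K

The effective emission temperature is T_e = [S(1−α)/(4σ)]^¼ = 102.5 K.
The net upward flux σT_e⁴ is constant between every pair of levels, so T_k⁴ = (N+1−k)T_e⁴.
With k = 2: T_2 = (4+1−2)^¼·102.5 K = 134.8 K.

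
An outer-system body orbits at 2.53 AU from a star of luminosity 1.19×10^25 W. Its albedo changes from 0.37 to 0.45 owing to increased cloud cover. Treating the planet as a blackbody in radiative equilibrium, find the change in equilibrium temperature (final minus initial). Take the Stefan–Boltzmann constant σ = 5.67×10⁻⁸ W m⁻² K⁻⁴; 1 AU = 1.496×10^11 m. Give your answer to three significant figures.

-2.19 kelvin

d = 2.53 × 1.496×10^11 m = 3.785×10^11 m.
Spreading L over a sphere of radius d: S = 1.19×10^25/(4π·3.78×10^11²) = 6.610 W m⁻².
Initial: T₁ = [S(1−0.37)/(4σ)]^(1/4) = 65.46 K.
With α = 0.45, T₂ = 63.28 K.
Change: 63.28 − 65.46 = -2.185 K.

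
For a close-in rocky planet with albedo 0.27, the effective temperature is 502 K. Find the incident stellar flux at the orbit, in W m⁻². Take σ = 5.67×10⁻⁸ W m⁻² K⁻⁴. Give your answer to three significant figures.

Invert the energy balance for S: S = 4σT⁴/(1−α).
The emitted flux is σT⁴ = 3601 W m⁻².
S = 4·3601/0.73 = 19730 W m⁻².

19700 W m⁻²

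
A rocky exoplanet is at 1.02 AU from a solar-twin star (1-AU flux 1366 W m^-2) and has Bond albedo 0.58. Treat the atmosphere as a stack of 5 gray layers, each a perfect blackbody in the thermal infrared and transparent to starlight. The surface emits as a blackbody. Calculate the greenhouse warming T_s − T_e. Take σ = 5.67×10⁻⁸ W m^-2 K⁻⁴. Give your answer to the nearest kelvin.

Irradiance scales as 1/d², so S = 1366 W m^-2 × (1/1.02)² = 1313 W m^-2.
Top-of-atmosphere balance: σT_e⁴ = S(1−α)/4 = 137.9 W m^-2 → T_e = 222.1 K.
Surface: T_s = (6)^¼·T_e = 347.5 K.
So the greenhouse effect raises the surface by 347.5 − 222.1 = 125.5 K.

125 K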